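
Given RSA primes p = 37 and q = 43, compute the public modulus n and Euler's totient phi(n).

Step 1: n = p * q = 37 * 43 = 1591.
Step 2: phi(n) = (p-1)(q-1) = 36 * 42 = 1512.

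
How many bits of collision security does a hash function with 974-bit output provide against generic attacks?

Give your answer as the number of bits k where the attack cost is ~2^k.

Step 1: The hash has a 974-bit output.
Step 2: Collision resistance means it should be infeasible to find any x != y with h(x) = h(y).
By the birthday bound, a generic collision search succeeds after about sqrt(2^974) = 2^(974/2) = 2^487 evaluations.
Step 3: Security level = 487 bits.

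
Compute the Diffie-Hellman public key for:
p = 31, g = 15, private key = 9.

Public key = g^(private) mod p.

Step 1: A = g^a mod p = 15^9 mod 31.
  15^1 mod 31 = 15
  15^2 mod 31 = (15 * 15) mod 31 = 8
  15^3 mod 31 = (8 * 15) mod 31 = 27
  15^4 mod 31 = (27 * 15) mod 31 = 2
  15^5 mod 31 = (2 * 15) mod 31 = 30
  15^6 mod 31 = (30 * 15) mod 31 = 16
  15^7 mod 31 = (16 * 15) mod 31 = 23
  15^8 mod 31 = (23 * 15) mod 31 = 4
  15^9 mod 31 = (4 * 15) mod 31 = 29
Result: A = 29.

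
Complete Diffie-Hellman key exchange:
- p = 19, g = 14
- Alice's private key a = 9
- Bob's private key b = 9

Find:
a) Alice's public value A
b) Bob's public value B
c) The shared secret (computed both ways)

Step 1: A = g^a mod p = 14^9 mod 19 = 18.
Step 2: B = g^b mod p = 14^9 mod 19 = 18.
Step 3: Alice computes s = B^a mod p = 18^9 mod 19 = 18.
Step 4: Bob computes s = A^b mod p = 18^9 mod 19 = 18.
Both sides agree: shared secret = 18.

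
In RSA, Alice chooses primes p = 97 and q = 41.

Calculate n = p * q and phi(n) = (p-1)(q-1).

Step 1: n = p * q = 97 * 41 = 3977.
Step 2: phi(n) = (p-1)(q-1) = 96 * 40 = 3840.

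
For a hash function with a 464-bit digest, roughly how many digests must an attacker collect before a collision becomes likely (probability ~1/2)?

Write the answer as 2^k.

Step 1: The birthday paradox gives collision probability ~50% after sqrt(2^n) = 2^(n/2) hashes.
Step 2: For 464-bit output: 2^(464/2) = 2^232.
Step 3: Approximately 2^232 hash computations needed.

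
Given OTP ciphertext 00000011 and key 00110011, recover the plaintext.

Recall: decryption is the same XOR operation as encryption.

Step 1: XOR ciphertext with key:
  Ciphertext: 00000011
  Key:        00110011
  XOR:        00110000
Step 2: Plaintext = 00110000 = 48 in decimal.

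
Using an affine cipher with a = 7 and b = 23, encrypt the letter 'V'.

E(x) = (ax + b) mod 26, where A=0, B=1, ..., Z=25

Step 1: Convert 'V' to number: x = 21.
Step 2: E(21) = (7 * 21 + 23) mod 26 = 170 mod 26 = 14.
Step 3: Convert 14 back to letter: O.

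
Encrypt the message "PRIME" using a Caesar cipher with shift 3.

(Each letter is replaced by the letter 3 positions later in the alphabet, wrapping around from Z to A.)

Step 1: For each letter, shift forward by 3 positions (mod 26).
  P (position 15) -> position (15+3) mod 26 = 18 -> S
  R (position 17) -> position (17+3) mod 26 = 20 -> U
  I (position 8) -> position (8+3) mod 26 = 11 -> L
  M (position 12) -> position (12+3) mod 26 = 15 -> P
  E (position 4) -> position (4+3) mod 26 = 7 -> H
Result: SULPH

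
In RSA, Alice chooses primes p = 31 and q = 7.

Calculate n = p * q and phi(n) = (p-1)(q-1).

Step 1: n = p * q = 31 * 7 = 217.
Step 2: phi(n) = (p-1)(q-1) = 30 * 6 = 180.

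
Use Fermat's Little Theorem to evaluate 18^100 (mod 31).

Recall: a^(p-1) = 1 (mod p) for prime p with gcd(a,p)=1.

Step 1: Since 31 is prime, by Fermat's Little Theorem: 18^30 = 1 (mod 31).
Step 2: Reduce exponent: 100 mod 30 = 10.
Step 3: So 18^100 = 18^10 (mod 31).
Step 4: 18^10 mod 31 = 5.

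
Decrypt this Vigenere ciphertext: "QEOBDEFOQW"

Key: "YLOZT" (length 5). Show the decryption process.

Step 1: Key 'YLOZT' has length 5. Extended key: YLOZTYLOZT
Step 2: Decrypt each position:
  Q(16) - Y(24) = 18 = S
  E(4) - L(11) = 19 = T
  O(14) - O(14) = 0 = A
  B(1) - Z(25) = 2 = C
  D(3) - T(19) = 10 = K
  E(4) - Y(24) = 6 = G
  F(5) - L(11) = 20 = U
  O(14) - O(14) = 0 = A
  Q(16) - Z(25) = 17 = R
  W(22) - T(19) = 3 = D
Plaintext: STACKGUARD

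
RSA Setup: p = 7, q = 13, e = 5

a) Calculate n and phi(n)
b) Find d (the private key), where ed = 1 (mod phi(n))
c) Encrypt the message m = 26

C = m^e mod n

Step 1: n = 7 * 13 = 91.
Step 2: phi(n) = (7-1)(13-1) = 6 * 12 = 72.
Step 3: Find d = 5^(-1) mod 72 = 29.
  Verify: 5 * 29 = 145 = 1 (mod 72).
Step 4: C = 26^5 mod 91 = 52.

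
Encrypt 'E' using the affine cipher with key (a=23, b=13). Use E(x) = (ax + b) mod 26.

Step 1: Convert 'E' to number: x = 4.
Step 2: E(4) = (23 * 4 + 13) mod 26 = 105 mod 26 = 1.
Step 3: Convert 1 back to letter: B.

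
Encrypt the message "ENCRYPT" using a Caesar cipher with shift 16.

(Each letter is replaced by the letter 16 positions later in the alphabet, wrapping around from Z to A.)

Step 1: For each letter, shift forward by 16 positions (mod 26).
  E (position 4) -> position (4+16) mod 26 = 20 -> U
  N (position 13) -> position (13+16) mod 26 = 3 -> D
  C (position 2) -> position (2+16) mod 26 = 18 -> S
  R (position 17) -> position (17+16) mod 26 = 7 -> H
  Y (position 24) -> position (24+16) mod 26 = 14 -> O
  P (position 15) -> position (15+16) mod 26 = 5 -> F
  T (position 19) -> position (19+16) mod 26 = 9 -> J
Result: UDSHOFJ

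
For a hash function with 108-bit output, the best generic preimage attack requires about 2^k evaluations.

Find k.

Step 1: The hash has a 108-bit output.
Step 2: Preimage resistance means: given a digest h(x), it should be infeasible to find any input that hashes to it.
With a 108-bit output there are 2^108 possible digests, so a generic brute-force preimage search costs about 2^108 evaluations.
Step 3: Security level = 108 bits.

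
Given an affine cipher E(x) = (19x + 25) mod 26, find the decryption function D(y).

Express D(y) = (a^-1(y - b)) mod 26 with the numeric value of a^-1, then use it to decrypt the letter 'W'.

Step 1: Find a^-1, the modular inverse of 19 mod 26.
Step 2: We need 19 * a^-1 = 1 (mod 26).
Step 3: 19 * 11 = 209 = 8 * 26 + 1, so a^-1 = 11.
Step 4: D(y) = 11(y - 25) mod 26.
Step 5: Apply to 'W' (y = 22): D(22) = 11 * (22 - 25) mod 26 = 11 * -3 mod 26 = 19 -> 'T'.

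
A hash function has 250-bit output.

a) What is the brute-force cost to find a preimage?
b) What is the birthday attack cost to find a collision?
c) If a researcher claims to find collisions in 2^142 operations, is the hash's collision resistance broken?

Step 1: Preimage resistance requires brute-force of 2^250 operations.
Step 2: Collision resistance (birthday bound) = 2^(250/2) = 2^125.
Step 3: The claimed attack costs 2^142 operations.
Step 4: Since 2^142 >= 2^125, the claimed attack is no faster than the generic birthday attack, so this does not break collision resistance.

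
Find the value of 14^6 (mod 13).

Step 1: Compute 14^6 mod 13 step by step, reducing modulo 13 at each step.
  14^1 mod 13 = 1
  14^2 mod 13 = (1 * 14) mod 13 = 1
  14^3 mod 13 = (1 * 14) mod 13 = 1
  14^4 mod 13 = (1 * 14) mod 13 = 1
  14^5 mod 13 = (1 * 14) mod 13 = 1
  14^6 mod 13 = (1 * 14) mod 13 = 1
Step 2: Result = 1.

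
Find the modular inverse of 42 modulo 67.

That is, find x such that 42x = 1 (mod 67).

Step 1: We need x such that 42 * x = 1 (mod 67).
Step 2: Using the extended Euclidean algorithm or trial:
  42 * 8 = 336 = 5 * 67 + 1.
Step 3: Since 336 mod 67 = 1, the inverse is x = 8.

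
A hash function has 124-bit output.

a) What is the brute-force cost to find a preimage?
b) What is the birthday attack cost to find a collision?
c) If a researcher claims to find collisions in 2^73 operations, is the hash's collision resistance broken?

Step 1: Preimage resistance requires brute-force of 2^124 operations.
Step 2: Collision resistance (birthday bound) = 2^(124/2) = 2^62.
Step 3: The claimed attack costs 2^73 operations.
Step 4: Since 2^73 >= 2^62, the claimed attack is no faster than the generic birthday attack, so this does not break collision resistance.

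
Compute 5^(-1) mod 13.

Step 1: We need x such that 5 * x = 1 (mod 13).
Step 2: Using the extended Euclidean algorithm or trial:
  5 * 8 = 40 = 3 * 13 + 1.
Step 3: Since 40 mod 13 = 1, the inverse is x = 8.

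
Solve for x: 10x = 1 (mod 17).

Step 1: We need x such that 10 * x = 1 (mod 17).
Step 2: Using the extended Euclidean algorithm or trial:
  10 * 12 = 120 = 7 * 17 + 1.
Step 3: Since 120 mod 17 = 1, the inverse is x = 12.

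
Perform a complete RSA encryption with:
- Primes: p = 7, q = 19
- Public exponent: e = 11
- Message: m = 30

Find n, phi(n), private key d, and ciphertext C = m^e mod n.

Step 1: n = 7 * 19 = 133.
Step 2: phi(n) = (7-1)(19-1) = 6 * 18 = 108.
Step 3: Find d = 11^(-1) mod 108 = 59.
  Verify: 11 * 59 = 649 = 1 (mod 108).
Step 4: C = 30^11 mod 133 = 102.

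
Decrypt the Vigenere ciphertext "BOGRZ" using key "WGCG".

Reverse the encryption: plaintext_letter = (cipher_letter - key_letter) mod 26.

Step 1: Extend key: WGCGW
Step 2: Decrypt each letter (c - k) mod 26:
  B(1) - W(22) = (1-22) mod 26 = 5 = F
  O(14) - G(6) = (14-6) mod 26 = 8 = I
  G(6) - C(2) = (6-2) mod 26 = 4 = E
  R(17) - G(6) = (17-6) mod 26 = 11 = L
  Z(25) - W(22) = (25-22) mod 26 = 3 = D
Plaintext: FIELD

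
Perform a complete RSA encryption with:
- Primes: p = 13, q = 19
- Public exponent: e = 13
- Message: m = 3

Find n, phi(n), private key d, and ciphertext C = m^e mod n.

Step 1: n = 13 * 19 = 247.
Step 2: phi(n) = (13-1)(19-1) = 12 * 18 = 216.
Step 3: Find d = 13^(-1) mod 216 = 133.
  Verify: 13 * 133 = 1729 = 1 (mod 216).
Step 4: C = 3^13 mod 247 = 185.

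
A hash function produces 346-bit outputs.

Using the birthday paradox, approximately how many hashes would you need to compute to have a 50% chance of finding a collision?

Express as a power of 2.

Step 1: The birthday paradox gives collision probability ~50% after sqrt(2^n) = 2^(n/2) hashes.
Step 2: For 346-bit output: 2^(346/2) = 2^173.
Step 3: Approximately 2^173 hash computations needed.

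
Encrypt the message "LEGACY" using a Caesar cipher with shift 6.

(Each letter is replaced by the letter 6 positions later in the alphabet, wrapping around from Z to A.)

Step 1: For each letter, shift forward by 6 positions (mod 26).
  L (position 11) -> position (11+6) mod 26 = 17 -> R
  E (position 4) -> position (4+6) mod 26 = 10 -> K
  G (position 6) -> position (6+6) mod 26 = 12 -> M
  A (position 0) -> position (0+6) mod 26 = 6 -> G
  C (position 2) -> position (2+6) mod 26 = 8 -> I
  Y (position 24) -> position (24+6) mod 26 = 4 -> E
Result: RKMGIE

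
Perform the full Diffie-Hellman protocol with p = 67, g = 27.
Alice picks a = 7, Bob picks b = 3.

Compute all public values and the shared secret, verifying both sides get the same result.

Step 1: A = g^a mod p = 27^7 mod 67 = 45.
Step 2: B = g^b mod p = 27^3 mod 67 = 52.
Step 3: Alice computes s = B^a mod p = 52^7 mod 67 = 5.
Step 4: Bob computes s = A^b mod p = 45^3 mod 67 = 5.
Both sides agree: shared secret = 5.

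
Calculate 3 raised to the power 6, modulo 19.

Step 1: Compute 3^6 mod 19 step by step, reducing modulo 19 at each step.
  3^1 mod 19 = 3
  3^2 mod 19 = (3 * 3) mod 19 = 9
  3^3 mod 19 = (9 * 3) mod 19 = 8
  3^4 mod 19 = (8 * 3) mod 19 = 5
  3^5 mod 19 = (5 * 3) mod 19 = 15
  3^6 mod 19 = (15 * 3) mod 19 = 7
Step 2: Result = 7.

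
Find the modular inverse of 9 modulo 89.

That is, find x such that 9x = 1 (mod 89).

Step 1: We need x such that 9 * x = 1 (mod 89).
Step 2: Using the extended Euclidean algorithm or trial:
  9 * 10 = 90 = 1 * 89 + 1.
Step 3: Since 90 mod 89 = 1, the inverse is x = 10.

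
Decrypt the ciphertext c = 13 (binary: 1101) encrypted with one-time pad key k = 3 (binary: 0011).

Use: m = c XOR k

Step 1: XOR ciphertext with key:
  Ciphertext: 1101
  Key:        0011
  XOR:        1110
Step 2: Plaintext = 1110 = 14 in decimal.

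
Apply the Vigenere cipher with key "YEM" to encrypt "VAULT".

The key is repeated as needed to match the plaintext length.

Step 1: Repeat key to match plaintext length:
  Plaintext: VAULT
  Key:       YEMYE
Step 2: Encrypt each letter:
  V(21) + Y(24) = (21+24) mod 26 = 19 = T
  A(0) + E(4) = (0+4) mod 26 = 4 = E
  U(20) + M(12) = (20+12) mod 26 = 6 = G
  L(11) + Y(24) = (11+24) mod 26 = 9 = J
  T(19) + E(4) = (19+4) mod 26 = 23 = X
Ciphertext: TEGJX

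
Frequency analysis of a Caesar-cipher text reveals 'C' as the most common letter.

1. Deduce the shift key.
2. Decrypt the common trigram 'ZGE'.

Step 1: In English, 'E' is the most frequent letter (12.7%).
Step 2: The most frequent ciphertext letter is 'C' (position 2).
Step 3: Shift = (2 - 4) mod 26 = 24.
Step 4: Decrypt 'ZGE' by shifting back 24:
  Z -> B
  G -> I
  E -> G
Step 5: 'ZGE' decrypts to 'BIG'.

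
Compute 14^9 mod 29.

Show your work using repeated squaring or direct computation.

Step 1: Compute 14^9 mod 29 step by step, reducing modulo 29 at each step.
  14^1 mod 29 = 14
  14^2 mod 29 = (14 * 14) mod 29 = 22
  14^3 mod 29 = (22 * 14) mod 29 = 18
  14^4 mod 29 = (18 * 14) mod 29 = 20
  14^5 mod 29 = (20 * 14) mod 29 = 19
  14^6 mod 29 = (19 * 14) mod 29 = 5
  14^7 mod 29 = (5 * 14) mod 29 = 12
  14^8 mod 29 = (12 * 14) mod 29 = 23
  14^9 mod 29 = (23 * 14) mod 29 = 3
Step 2: Result = 3.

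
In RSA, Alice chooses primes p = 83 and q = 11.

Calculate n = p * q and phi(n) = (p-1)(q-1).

Step 1: n = p * q = 83 * 11 = 913.
Step 2: phi(n) = (p-1)(q-1) = 82 * 10 = 820.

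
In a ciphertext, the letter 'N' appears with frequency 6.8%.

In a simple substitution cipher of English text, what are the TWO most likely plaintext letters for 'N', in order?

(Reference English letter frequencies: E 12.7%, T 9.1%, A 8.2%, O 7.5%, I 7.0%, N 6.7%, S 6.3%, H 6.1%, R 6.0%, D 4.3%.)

Step 1: Observed frequency of 'N' is 6.8%.
Step 2: Compute distances to each reference frequency and sort:
  N (6.7%): difference = 0.1% <-- BEST
  I (7.0%): difference = 0.2% <-- RUNNER-UP
  S (6.3%): difference = 0.5%
  O (7.5%): difference = 0.7%
  H (6.1%): difference = 0.7%
Step 3: Most likely is 'N' (6.7%, diff 0.1%); second most likely is 'I' (7.0%, diff 0.2%).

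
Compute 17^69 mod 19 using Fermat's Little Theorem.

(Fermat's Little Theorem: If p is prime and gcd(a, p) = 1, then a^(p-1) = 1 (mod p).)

Step 1: Since 19 is prime, by Fermat's Little Theorem: 17^18 = 1 (mod 19).
Step 2: Reduce exponent: 69 mod 18 = 15.
Step 3: So 17^69 = 17^15 (mod 19).
Step 4: 17^15 mod 19 = 7.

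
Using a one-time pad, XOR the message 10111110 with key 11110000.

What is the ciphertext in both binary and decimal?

Step 1: Write out the XOR operation bit by bit:
  Message: 10111110
  Key:     11110000
  XOR:     01001110
Step 2: Convert to decimal: 01001110 = 78.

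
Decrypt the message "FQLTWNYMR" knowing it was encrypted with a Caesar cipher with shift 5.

Step 1: Reverse the shift by subtracting 5 from each letter position.
  F (position 5) -> position (5-5) mod 26 = 0 -> A
  Q (position 16) -> position (16-5) mod 26 = 11 -> L
  L (position 11) -> position (11-5) mod 26 = 6 -> G
  T (position 19) -> position (19-5) mod 26 = 14 -> O
  W (position 22) -> position (22-5) mod 26 = 17 -> R
  N (position 13) -> position (13-5) mod 26 = 8 -> I
  Y (position 24) -> position (24-5) mod 26 = 19 -> T
  M (position 12) -> position (12-5) mod 26 = 7 -> H
  R (position 17) -> position (17-5) mod 26 = 12 -> M
Decrypted message: ALGORITHM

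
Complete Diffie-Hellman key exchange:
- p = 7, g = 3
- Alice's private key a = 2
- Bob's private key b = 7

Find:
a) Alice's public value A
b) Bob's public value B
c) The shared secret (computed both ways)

Step 1: A = g^a mod p = 3^2 mod 7 = 2.
Step 2: B = g^b mod p = 3^7 mod 7 = 3.
Step 3: Alice computes s = B^a mod p = 3^2 mod 7 = 2.
Step 4: Bob computes s = A^b mod p = 2^7 mod 7 = 2.
Both sides agree: shared secret = 2.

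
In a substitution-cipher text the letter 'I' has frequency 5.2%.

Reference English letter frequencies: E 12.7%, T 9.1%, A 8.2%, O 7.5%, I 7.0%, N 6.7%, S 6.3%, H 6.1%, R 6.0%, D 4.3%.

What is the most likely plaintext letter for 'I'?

Step 1: The observed frequency is 5.2%.
Step 2: Compare with English frequencies:
  E: 12.7% (difference: 7.5%)
  T: 9.1% (difference: 3.9%)
  A: 8.2% (difference: 3.0%)
  O: 7.5% (difference: 2.3%)
  I: 7.0% (difference: 1.8%)
  N: 6.7% (difference: 1.5%)
  S: 6.3% (difference: 1.1%)
  H: 6.1% (difference: 0.9%)
  R: 6.0% (difference: 0.8%) <-- closest
  D: 4.3% (difference: 0.9%)
Step 3: 'I' most likely represents 'R' (frequency 6.0%).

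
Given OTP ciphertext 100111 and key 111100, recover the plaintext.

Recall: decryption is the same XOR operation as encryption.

Step 1: XOR ciphertext with key:
  Ciphertext: 100111
  Key:        111100
  XOR:        011011
Step 2: Plaintext = 011011 = 27 in decimal.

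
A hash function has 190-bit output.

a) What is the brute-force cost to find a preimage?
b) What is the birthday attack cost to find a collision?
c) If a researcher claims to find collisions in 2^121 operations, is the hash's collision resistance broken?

Step 1: Preimage resistance requires brute-force of 2^190 operations.
Step 2: Collision resistance (birthday bound) = 2^(190/2) = 2^95.
Step 3: The claimed attack costs 2^121 operations.
Step 4: Since 2^121 >= 2^95, the claimed attack is no faster than the generic birthday attack, so this does not break collision resistance.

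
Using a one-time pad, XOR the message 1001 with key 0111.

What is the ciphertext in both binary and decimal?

Step 1: Write out the XOR operation bit by bit:
  Message: 1001
  Key:     0111
  XOR:     1110
Step 2: Convert to decimal: 1110 = 14.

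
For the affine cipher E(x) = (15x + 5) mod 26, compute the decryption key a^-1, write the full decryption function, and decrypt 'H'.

Step 1: Find a^-1, the modular inverse of 15 mod 26.
Step 2: We need 15 * a^-1 = 1 (mod 26).
Step 3: 15 * 7 = 105 = 4 * 26 + 1, so a^-1 = 7.
Step 4: D(y) = 7(y - 5) mod 26.
Step 5: Apply to 'H' (y = 7): D(7) = 7 * (7 - 5) mod 26 = 7 * 2 mod 26 = 14 -> 'O'.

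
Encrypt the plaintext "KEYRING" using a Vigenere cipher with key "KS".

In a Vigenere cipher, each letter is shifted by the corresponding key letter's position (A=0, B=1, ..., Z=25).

Step 1: Repeat key to match plaintext length:
  Plaintext: KEYRING
  Key:       KSKSKSK
Step 2: Encrypt each letter:
  K(10) + K(10) = (10+10) mod 26 = 20 = U
  E(4) + S(18) = (4+18) mod 26 = 22 = W
  Y(24) + K(10) = (24+10) mod 26 = 8 = I
  R(17) + S(18) = (17+18) mod 26 = 9 = J
  I(8) + K(10) = (8+10) mod 26 = 18 = S
  N(13) + S(18) = (13+18) mod 26 = 5 = F
  G(6) + K(10) = (6+10) mod 26 = 16 = Q
Ciphertext: UWIJSFQ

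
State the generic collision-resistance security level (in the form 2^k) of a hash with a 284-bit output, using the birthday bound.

Step 1: The birthday paradox gives collision probability ~50% after sqrt(2^n) = 2^(n/2) hashes.
Step 2: For 284-bit output: 2^(284/2) = 2^142.
Step 3: Approximately 2^142 hash computations needed.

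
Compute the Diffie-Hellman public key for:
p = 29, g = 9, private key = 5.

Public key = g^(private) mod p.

Step 1: A = g^a mod p = 9^5 mod 29.
  9^1 mod 29 = 9
  9^2 mod 29 = (9 * 9) mod 29 = 23
  9^3 mod 29 = (23 * 9) mod 29 = 4
  9^4 mod 29 = (4 * 9) mod 29 = 7
  9^5 mod 29 = (7 * 9) mod 29 = 5
Result: A = 5.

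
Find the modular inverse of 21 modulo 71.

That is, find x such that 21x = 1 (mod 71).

Step 1: We need x such that 21 * x = 1 (mod 71).
Step 2: Using the extended Euclidean algorithm or trial:
  21 * 44 = 924 = 13 * 71 + 1.
Step 3: Since 924 mod 71 = 1, the inverse is x = 44.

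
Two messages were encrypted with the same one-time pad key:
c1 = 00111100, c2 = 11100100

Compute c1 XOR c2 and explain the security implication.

Step 1: c1 XOR c2 = (m1 XOR k) XOR (m2 XOR k).
Step 2: By XOR associativity/commutativity: = m1 XOR m2 XOR k XOR k = m1 XOR m2.
Step 3: 00111100 XOR 11100100 = 11011000 = 216.
Step 4: The key cancels out! An attacker learns m1 XOR m2 = 216, revealing the relationship between plaintexts.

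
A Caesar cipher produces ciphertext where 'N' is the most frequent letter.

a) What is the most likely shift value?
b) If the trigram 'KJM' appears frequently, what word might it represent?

Step 1: In English, 'E' is the most frequent letter (12.7%).
Step 2: The most frequent ciphertext letter is 'N' (position 13).
Step 3: Shift = (13 - 4) mod 26 = 9.
Step 4: Decrypt 'KJM' by shifting back 9:
  K -> B
  J -> A
  M -> D
Step 5: 'KJM' decrypts to 'BAD'.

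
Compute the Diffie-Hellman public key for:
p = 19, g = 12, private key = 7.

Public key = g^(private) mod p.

Step 1: A = g^a mod p = 12^7 mod 19.
  12^1 mod 19 = 12
  12^2 mod 19 = (12 * 12) mod 19 = 11
  12^3 mod 19 = (11 * 12) mod 19 = 18
  12^4 mod 19 = (18 * 12) mod 19 = 7
  12^5 mod 19 = (7 * 12) mod 19 = 8
  12^6 mod 19 = (8 * 12) mod 19 = 1
  12^7 mod 19 = (1 * 12) mod 19 = 12
Result: A = 12.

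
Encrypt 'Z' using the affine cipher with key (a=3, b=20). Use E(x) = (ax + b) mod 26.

Step 1: Convert 'Z' to number: x = 25.
Step 2: E(25) = (3 * 25 + 20) mod 26 = 95 mod 26 = 17.
Step 3: Convert 17 back to letter: R.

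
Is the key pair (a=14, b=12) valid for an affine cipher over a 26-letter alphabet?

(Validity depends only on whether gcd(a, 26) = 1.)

Step 1: Compute gcd(14, 26).
Step 2: gcd(14, 26) = 2.
Since gcd = 2 != 1, 14 shares a common factor with 26, so it cannot be used.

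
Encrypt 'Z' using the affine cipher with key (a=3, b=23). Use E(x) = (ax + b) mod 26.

Step 1: Convert 'Z' to number: x = 25.
Step 2: E(25) = (3 * 25 + 23) mod 26 = 98 mod 26 = 20.
Step 3: Convert 20 back to letter: U.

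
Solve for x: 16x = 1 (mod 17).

Step 1: We need x such that 16 * x = 1 (mod 17).
Step 2: Using the extended Euclidean algorithm or trial:
  16 * 16 = 256 = 15 * 17 + 1.
Step 3: Since 256 mod 17 = 1, the inverse is x = 16.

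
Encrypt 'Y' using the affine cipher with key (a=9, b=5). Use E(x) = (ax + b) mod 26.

Step 1: Convert 'Y' to number: x = 24.
Step 2: E(24) = (9 * 24 + 5) mod 26 = 221 mod 26 = 13.
Step 3: Convert 13 back to letter: N.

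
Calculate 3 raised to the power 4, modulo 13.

Step 1: Compute 3^4 mod 13 step by step, reducing modulo 13 at each step.
  3^1 mod 13 = 3
  3^2 mod 13 = (3 * 3) mod 13 = 9
  3^3 mod 13 = (9 * 3) mod 13 = 1
  3^4 mod 13 = (1 * 3) mod 13 = 3
Step 2: Result = 3.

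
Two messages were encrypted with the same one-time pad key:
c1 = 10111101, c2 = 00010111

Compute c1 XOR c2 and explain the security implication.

Step 1: c1 XOR c2 = (m1 XOR k) XOR (m2 XOR k).
Step 2: By XOR associativity/commutativity: = m1 XOR m2 XOR k XOR k = m1 XOR m2.
Step 3: 10111101 XOR 00010111 = 10101010 = 170.
Step 4: The key cancels out! An attacker learns m1 XOR m2 = 170, revealing the relationship between plaintexts.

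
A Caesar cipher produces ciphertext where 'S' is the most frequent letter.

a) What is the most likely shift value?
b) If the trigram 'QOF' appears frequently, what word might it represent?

Step 1: In English, 'E' is the most frequent letter (12.7%).
Step 2: The most frequent ciphertext letter is 'S' (position 18).
Step 3: Shift = (18 - 4) mod 26 = 14.
Step 4: Decrypt 'QOF' by shifting back 14:
  Q -> C
  O -> A
  F -> R
Step 5: 'QOF' decrypts to 'CAR'.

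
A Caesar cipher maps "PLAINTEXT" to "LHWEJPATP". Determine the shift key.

Step 1: Compare first letters: P (position 15) -> L (position 11).
Step 2: Shift = (11 - 15) mod 26 = 22.
The shift value is 22.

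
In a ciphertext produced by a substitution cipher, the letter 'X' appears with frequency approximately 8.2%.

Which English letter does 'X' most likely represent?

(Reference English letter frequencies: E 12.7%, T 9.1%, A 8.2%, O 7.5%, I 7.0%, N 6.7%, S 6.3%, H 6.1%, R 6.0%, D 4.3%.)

Step 1: The observed frequency is 8.2%.
Step 2: Compare with English frequencies:
  E: 12.7% (difference: 4.5%)
  T: 9.1% (difference: 0.9%)
  A: 8.2% (difference: 0.0%) <-- closest
  O: 7.5% (difference: 0.7%)
  I: 7.0% (difference: 1.2%)
  N: 6.7% (difference: 1.5%)
  S: 6.3% (difference: 1.9%)
  H: 6.1% (difference: 2.1%)
  R: 6.0% (difference: 2.2%)
  D: 4.3% (difference: 3.9%)
Step 3: 'X' most likely represents 'A' (frequency 8.2%).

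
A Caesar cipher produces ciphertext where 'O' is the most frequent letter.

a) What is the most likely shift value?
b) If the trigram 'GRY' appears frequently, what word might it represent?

Step 1: In English, 'E' is the most frequent letter (12.7%).
Step 2: The most frequent ciphertext letter is 'O' (position 14).
Step 3: Shift = (14 - 4) mod 26 = 10.
Step 4: Decrypt 'GRY' by shifting back 10:
  G -> W
  R -> H
  Y -> O
Step 5: 'GRY' decrypts to 'WHO'.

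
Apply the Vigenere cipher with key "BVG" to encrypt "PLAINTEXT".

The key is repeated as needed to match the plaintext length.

Step 1: Repeat key to match plaintext length:
  Plaintext: PLAINTEXT
  Key:       BVGBVGBVG
Step 2: Encrypt each letter:
  P(15) + B(1) = (15+1) mod 26 = 16 = Q
  L(11) + V(21) = (11+21) mod 26 = 6 = G
  A(0) + G(6) = (0+6) mod 26 = 6 = G
  I(8) + B(1) = (8+1) mod 26 = 9 = J
  N(13) + V(21) = (13+21) mod 26 = 8 = I
  T(19) + G(6) = (19+6) mod 26 = 25 = Z
  E(4) + B(1) = (4+1) mod 26 = 5 = F
  X(23) + V(21) = (23+21) mod 26 = 18 = S
  T(19) + G(6) = (19+6) mod 26 = 25 = Z
Ciphertext: QGGJIZFSZ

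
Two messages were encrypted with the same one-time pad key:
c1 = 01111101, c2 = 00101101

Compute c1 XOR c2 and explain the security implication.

Step 1: c1 XOR c2 = (m1 XOR k) XOR (m2 XOR k).
Step 2: By XOR associativity/commutativity: = m1 XOR m2 XOR k XOR k = m1 XOR m2.
Step 3: 01111101 XOR 00101101 = 01010000 = 80.
Step 4: The key cancels out! An attacker learns m1 XOR m2 = 80, revealing the relationship between plaintexts.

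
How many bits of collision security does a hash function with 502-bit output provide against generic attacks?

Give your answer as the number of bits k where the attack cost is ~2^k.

Step 1: The hash has a 502-bit output.
Step 2: Collision resistance means it should be infeasible to find any x != y with h(x) = h(y).
By the birthday bound, a generic collision search succeeds after about sqrt(2^502) = 2^(502/2) = 2^251 evaluations.
Step 3: Security level = 251 bits.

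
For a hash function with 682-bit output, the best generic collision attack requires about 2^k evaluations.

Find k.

Step 1: The hash has a 682-bit output.
Step 2: Collision resistance means it should be infeasible to find any x != y with h(x) = h(y).
By the birthday bound, a generic collision search succeeds after about sqrt(2^682) = 2^(682/2) = 2^341 evaluations.
Step 3: Security level = 341 bits.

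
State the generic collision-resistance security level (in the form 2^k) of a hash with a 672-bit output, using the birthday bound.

Step 1: The birthday paradox gives collision probability ~50% after sqrt(2^n) = 2^(n/2) hashes.
Step 2: For 672-bit output: 2^(672/2) = 2^336.
Step 3: Approximately 2^336 hash computations needed.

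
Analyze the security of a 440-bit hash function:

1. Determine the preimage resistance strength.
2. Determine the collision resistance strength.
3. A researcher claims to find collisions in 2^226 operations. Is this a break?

Step 1: Preimage resistance requires brute-force of 2^440 operations.
Step 2: Collision resistance (birthday bound) = 2^(440/2) = 2^220.
Step 3: The claimed attack costs 2^226 operations.
Step 4: Since 2^226 >= 2^220, the claimed attack is no faster than the generic birthday attack, so this does not break collision resistance.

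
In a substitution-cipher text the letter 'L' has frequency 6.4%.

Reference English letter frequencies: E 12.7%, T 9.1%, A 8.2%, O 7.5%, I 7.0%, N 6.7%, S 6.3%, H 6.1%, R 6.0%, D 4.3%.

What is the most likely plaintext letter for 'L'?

Step 1: The observed frequency is 6.4%.
Step 2: Compare with English frequencies:
  E: 12.7% (difference: 6.3%)
  T: 9.1% (difference: 2.7%)
  A: 8.2% (difference: 1.8%)
  O: 7.5% (difference: 1.1%)
  I: 7.0% (difference: 0.6%)
  N: 6.7% (difference: 0.3%)
  S: 6.3% (difference: 0.1%) <-- closest
  H: 6.1% (difference: 0.3%)
  R: 6.0% (difference: 0.4%)
  D: 4.3% (difference: 2.1%)
Step 3: 'L' most likely represents 'S' (frequency 6.3%).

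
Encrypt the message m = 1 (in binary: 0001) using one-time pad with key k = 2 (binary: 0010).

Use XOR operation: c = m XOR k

Step 1: Write out the XOR operation bit by bit:
  Message: 0001
  Key:     0010
  XOR:     0011
Step 2: Convert to decimal: 0011 = 3.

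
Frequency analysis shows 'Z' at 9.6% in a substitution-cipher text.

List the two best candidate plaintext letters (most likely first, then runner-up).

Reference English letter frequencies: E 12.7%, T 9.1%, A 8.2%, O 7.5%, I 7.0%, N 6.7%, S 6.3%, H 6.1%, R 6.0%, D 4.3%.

Step 1: Observed frequency of 'Z' is 9.6%.
Step 2: Compute distances to each reference frequency and sort:
  T (9.1%): difference = 0.5% <-- BEST
  A (8.2%): difference = 1.4% <-- RUNNER-UP
  O (7.5%): difference = 2.1%
  I (7.0%): difference = 2.6%
  N (6.7%): difference = 2.9%
Step 3: Most likely is 'T' (9.1%, diff 0.5%); second most likely is 'A' (8.2%, diff 1.4%).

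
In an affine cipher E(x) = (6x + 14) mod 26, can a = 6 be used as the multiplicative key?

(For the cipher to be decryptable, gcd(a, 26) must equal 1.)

Step 1: Compute gcd(6, 26).
Step 2: gcd(6, 26) = 2.
Since gcd = 2 != 1, 6 shares a common factor with 26, so it cannot be used.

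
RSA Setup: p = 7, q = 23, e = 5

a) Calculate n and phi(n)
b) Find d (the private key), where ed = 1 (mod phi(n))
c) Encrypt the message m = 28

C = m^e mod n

Step 1: n = 7 * 23 = 161.
Step 2: phi(n) = (7-1)(23-1) = 6 * 22 = 132.
Step 3: Find d = 5^(-1) mod 132 = 53.
  Verify: 5 * 53 = 265 = 1 (mod 132).
Step 4: C = 28^5 mod 161 = 112.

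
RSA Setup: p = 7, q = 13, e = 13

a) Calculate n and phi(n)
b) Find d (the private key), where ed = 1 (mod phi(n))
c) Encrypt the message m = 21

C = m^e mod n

Step 1: n = 7 * 13 = 91.
Step 2: phi(n) = (7-1)(13-1) = 6 * 12 = 72.
Step 3: Find d = 13^(-1) mod 72 = 61.
  Verify: 13 * 61 = 793 = 1 (mod 72).
Step 4: C = 21^13 mod 91 = 21.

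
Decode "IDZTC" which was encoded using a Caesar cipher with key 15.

Step 1: Reverse the shift by subtracting 15 from each letter position.
  I (position 8) -> position (8-15) mod 26 = 19 -> T
  D (position 3) -> position (3-15) mod 26 = 14 -> O
  Z (position 25) -> position (25-15) mod 26 = 10 -> K
  T (position 19) -> position (19-15) mod 26 = 4 -> E
  C (position 2) -> position (2-15) mod 26 = 13 -> N
Decrypted message: TOKEN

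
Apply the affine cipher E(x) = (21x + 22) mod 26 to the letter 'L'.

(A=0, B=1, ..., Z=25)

Step 1: Convert 'L' to number: x = 11.
Step 2: E(11) = (21 * 11 + 22) mod 26 = 253 mod 26 = 19.
Step 3: Convert 19 back to letter: T.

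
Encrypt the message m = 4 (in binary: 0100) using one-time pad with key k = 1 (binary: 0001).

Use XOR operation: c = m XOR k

Step 1: Write out the XOR operation bit by bit:
  Message: 0100
  Key:     0001
  XOR:     0101
Step 2: Convert to decimal: 0101 = 5.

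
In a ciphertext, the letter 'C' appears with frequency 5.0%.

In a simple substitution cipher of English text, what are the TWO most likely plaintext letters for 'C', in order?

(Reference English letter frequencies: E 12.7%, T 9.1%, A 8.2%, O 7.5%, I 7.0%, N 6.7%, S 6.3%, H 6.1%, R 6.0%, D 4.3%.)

Step 1: Observed frequency of 'C' is 5.0%.
Step 2: Compute distances to each reference frequency and sort:
  D (4.3%): difference = 0.7% <-- BEST
  R (6.0%): difference = 1.0% <-- RUNNER-UP
  H (6.1%): difference = 1.1%
  S (6.3%): difference = 1.3%
  N (6.7%): difference = 1.7%
Step 3: Most likely is 'D' (4.3%, diff 0.7%); second most likely is 'R' (6.0%, diff 1.0%).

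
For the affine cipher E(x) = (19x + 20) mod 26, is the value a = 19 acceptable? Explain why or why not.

Step 1: Compute gcd(19, 26).
Step 2: gcd(19, 26) = 1.
Since gcd = 1, 19 is coprime with 26, so it is a valid key.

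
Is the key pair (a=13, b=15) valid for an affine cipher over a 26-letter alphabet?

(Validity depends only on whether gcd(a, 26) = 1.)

Step 1: Compute gcd(13, 26).
Step 2: gcd(13, 26) = 13.
Since gcd = 13 != 1, 13 shares a common factor with 26, so it cannot be used.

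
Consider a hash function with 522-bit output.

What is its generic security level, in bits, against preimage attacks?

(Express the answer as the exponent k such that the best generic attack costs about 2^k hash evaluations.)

Step 1: The hash has a 522-bit output.
Step 2: Preimage resistance means: given a digest h(x), it should be infeasible to find any input that hashes to it.
With a 522-bit output there are 2^522 possible digests, so a generic brute-force preimage search costs about 2^522 evaluations.
Step 3: Security level = 522 bits.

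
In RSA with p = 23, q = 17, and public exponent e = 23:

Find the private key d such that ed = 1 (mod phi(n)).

Step 1: n = 23 * 17 = 391.
Step 2: phi(n) = 22 * 16 = 352.
Step 3: Find d such that 23 * d = 1 (mod 352).
Step 4: d = 23^(-1) mod 352 = 199.
Verification: 23 * 199 = 4577 = 13 * 352 + 1.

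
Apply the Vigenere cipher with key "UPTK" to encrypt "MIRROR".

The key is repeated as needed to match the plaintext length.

Step 1: Repeat key to match plaintext length:
  Plaintext: MIRROR
  Key:       UPTKUP
Step 2: Encrypt each letter:
  M(12) + U(20) = (12+20) mod 26 = 6 = G
  I(8) + P(15) = (8+15) mod 26 = 23 = X
  R(17) + T(19) = (17+19) mod 26 = 10 = K
  R(17) + K(10) = (17+10) mod 26 = 1 = B
  O(14) + U(20) = (14+20) mod 26 = 8 = I
  R(17) + P(15) = (17+15) mod 26 = 6 = G
Ciphertext: GXKBIG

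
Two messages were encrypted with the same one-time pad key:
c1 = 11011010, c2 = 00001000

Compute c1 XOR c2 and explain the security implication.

Step 1: c1 XOR c2 = (m1 XOR k) XOR (m2 XOR k).
Step 2: By XOR associativity/commutativity: = m1 XOR m2 XOR k XOR k = m1 XOR m2.
Step 3: 11011010 XOR 00001000 = 11010010 = 210.
Step 4: The key cancels out! An attacker learns m1 XOR m2 = 210, revealing the relationship between plaintexts.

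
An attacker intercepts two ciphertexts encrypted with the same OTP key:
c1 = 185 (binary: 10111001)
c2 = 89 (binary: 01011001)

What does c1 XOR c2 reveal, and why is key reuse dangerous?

Step 1: c1 XOR c2 = (m1 XOR k) XOR (m2 XOR k).
Step 2: By XOR associativity/commutativity: = m1 XOR m2 XOR k XOR k = m1 XOR m2.
Step 3: 10111001 XOR 01011001 = 11100000 = 224.
Step 4: The key cancels out! An attacker learns m1 XOR m2 = 224, revealing the relationship between plaintexts.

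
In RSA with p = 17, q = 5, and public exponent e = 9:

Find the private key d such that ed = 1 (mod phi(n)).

Step 1: n = 17 * 5 = 85.
Step 2: phi(n) = 16 * 4 = 64.
Step 3: Find d such that 9 * d = 1 (mod 64).
Step 4: d = 9^(-1) mod 64 = 57.
Verification: 9 * 57 = 513 = 8 * 64 + 1.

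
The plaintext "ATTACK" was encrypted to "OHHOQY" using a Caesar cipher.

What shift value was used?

Step 1: Compare first letters: A (position 0) -> O (position 14).
Step 2: Shift = (14 - 0) mod 26 = 14.
The shift value is 14.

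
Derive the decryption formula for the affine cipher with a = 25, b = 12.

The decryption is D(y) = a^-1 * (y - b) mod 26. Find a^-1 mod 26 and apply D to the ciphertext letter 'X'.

Step 1: Find a^-1, the modular inverse of 25 mod 26.
Step 2: We need 25 * a^-1 = 1 (mod 26).
Step 3: 25 * 25 = 625 = 24 * 26 + 1, so a^-1 = 25.
Step 4: D(y) = 25(y - 12) mod 26.
Step 5: Apply to 'X' (y = 23): D(23) = 25 * (23 - 12) mod 26 = 25 * 11 mod 26 = 15 -> 'P'.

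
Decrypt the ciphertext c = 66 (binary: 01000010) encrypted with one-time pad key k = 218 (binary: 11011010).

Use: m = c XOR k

Step 1: XOR ciphertext with key:
  Ciphertext: 01000010
  Key:        11011010
  XOR:        10011000
Step 2: Plaintext = 10011000 = 152 in decimal.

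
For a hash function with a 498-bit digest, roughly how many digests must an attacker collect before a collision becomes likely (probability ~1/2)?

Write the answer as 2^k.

Step 1: The birthday paradox gives collision probability ~50% after sqrt(2^n) = 2^(n/2) hashes.
Step 2: For 498-bit output: 2^(498/2) = 2^249.
Step 3: Approximately 2^249 hash computations needed.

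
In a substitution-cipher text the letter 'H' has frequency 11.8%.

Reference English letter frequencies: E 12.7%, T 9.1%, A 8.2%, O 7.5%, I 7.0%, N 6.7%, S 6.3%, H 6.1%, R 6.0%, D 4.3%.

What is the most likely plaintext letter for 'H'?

Step 1: The observed frequency is 11.8%.
Step 2: Compare with English frequencies:
  E: 12.7% (difference: 0.9%) <-- closest
  T: 9.1% (difference: 2.7%)
  A: 8.2% (difference: 3.6%)
  O: 7.5% (difference: 4.3%)
  I: 7.0% (difference: 4.8%)
  N: 6.7% (difference: 5.1%)
  S: 6.3% (difference: 5.5%)
  H: 6.1% (difference: 5.7%)
  R: 6.0% (difference: 5.8%)
  D: 4.3% (difference: 7.5%)
Step 3: 'H' most likely represents 'E' (frequency 12.7%).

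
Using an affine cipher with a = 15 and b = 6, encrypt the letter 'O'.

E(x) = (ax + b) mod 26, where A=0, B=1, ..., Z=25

Step 1: Convert 'O' to number: x = 14.
Step 2: E(14) = (15 * 14 + 6) mod 26 = 216 mod 26 = 8.
Step 3: Convert 8 back to letter: I.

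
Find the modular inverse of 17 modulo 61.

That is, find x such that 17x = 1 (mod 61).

Step 1: We need x such that 17 * x = 1 (mod 61).
Step 2: Using the extended Euclidean algorithm or trial:
  17 * 18 = 306 = 5 * 61 + 1.
Step 3: Since 306 mod 61 = 1, the inverse is x = 18.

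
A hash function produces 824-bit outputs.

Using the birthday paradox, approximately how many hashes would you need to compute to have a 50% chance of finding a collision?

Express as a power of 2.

Step 1: The birthday paradox gives collision probability ~50% after sqrt(2^n) = 2^(n/2) hashes.
Step 2: For 824-bit output: 2^(824/2) = 2^412.
Step 3: Approximately 2^412 hash computations needed.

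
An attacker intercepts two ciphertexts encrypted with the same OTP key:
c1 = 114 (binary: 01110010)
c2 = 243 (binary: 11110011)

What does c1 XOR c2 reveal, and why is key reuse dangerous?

Step 1: c1 XOR c2 = (m1 XOR k) XOR (m2 XOR k).
Step 2: By XOR associativity/commutativity: = m1 XOR m2 XOR k XOR k = m1 XOR m2.
Step 3: 01110010 XOR 11110011 = 10000001 = 129.
Step 4: The key cancels out! An attacker learns m1 XOR m2 = 129, revealing the relationship between plaintexts.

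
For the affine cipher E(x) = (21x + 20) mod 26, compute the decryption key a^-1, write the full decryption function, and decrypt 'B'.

Step 1: Find a^-1, the modular inverse of 21 mod 26.
Step 2: We need 21 * a^-1 = 1 (mod 26).
Step 3: 21 * 5 = 105 = 4 * 26 + 1, so a^-1 = 5.
Step 4: D(y) = 5(y - 20) mod 26.
Step 5: Apply to 'B' (y = 1): D(1) = 5 * (1 - 20) mod 26 = 5 * -19 mod 26 = 9 -> 'J'.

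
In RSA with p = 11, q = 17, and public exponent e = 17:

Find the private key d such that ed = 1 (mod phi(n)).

Step 1: n = 11 * 17 = 187.
Step 2: phi(n) = 10 * 16 = 160.
Step 3: Find d such that 17 * d = 1 (mod 160).
Step 4: d = 17^(-1) mod 160 = 113.
Verification: 17 * 113 = 1921 = 12 * 160 + 1.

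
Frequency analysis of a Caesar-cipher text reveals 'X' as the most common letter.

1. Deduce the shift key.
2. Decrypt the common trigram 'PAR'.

Step 1: In English, 'E' is the most frequent letter (12.7%).
Step 2: The most frequent ciphertext letter is 'X' (position 23).
Step 3: Shift = (23 - 4) mod 26 = 19.
Step 4: Decrypt 'PAR' by shifting back 19:
  P -> W
  A -> H
  R -> Y
Step 5: 'PAR' decrypts to 'WHY'.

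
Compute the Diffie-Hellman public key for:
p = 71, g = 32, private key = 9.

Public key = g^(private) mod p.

Step 1: A = g^a mod p = 32^9 mod 71.
  32^1 mod 71 = 32
  32^2 mod 71 = (32 * 32) mod 71 = 30
  32^3 mod 71 = (30 * 32) mod 71 = 37
  32^4 mod 71 = (37 * 32) mod 71 = 48
  32^5 mod 71 = (48 * 32) mod 71 = 45
  32^6 mod 71 = (45 * 32) mod 71 = 20
  32^7 mod 71 = (20 * 32) mod 71 = 1
  32^8 mod 71 = (1 * 32) mod 71 = 32
  32^9 mod 71 = (32 * 32) mod 71 = 30
Result: A = 30.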